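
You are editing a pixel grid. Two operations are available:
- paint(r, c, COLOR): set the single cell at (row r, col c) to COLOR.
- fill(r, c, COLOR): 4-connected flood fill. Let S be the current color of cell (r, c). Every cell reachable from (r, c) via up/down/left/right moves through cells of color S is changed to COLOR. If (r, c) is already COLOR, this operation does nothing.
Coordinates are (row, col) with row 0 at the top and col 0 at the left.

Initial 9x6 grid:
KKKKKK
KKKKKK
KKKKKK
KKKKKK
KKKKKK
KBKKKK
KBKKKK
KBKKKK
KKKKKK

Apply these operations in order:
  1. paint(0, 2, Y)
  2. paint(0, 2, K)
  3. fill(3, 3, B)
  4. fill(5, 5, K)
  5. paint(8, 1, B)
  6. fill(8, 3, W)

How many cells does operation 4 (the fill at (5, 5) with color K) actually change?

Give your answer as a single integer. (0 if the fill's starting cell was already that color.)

Answer: 54

Derivation:
After op 1 paint(0,2,Y):
KKYKKK
KKKKKK
KKKKKK
KKKKKK
KKKKKK
KBKKKK
KBKKKK
KBKKKK
KKKKKK
After op 2 paint(0,2,K):
KKKKKK
KKKKKK
KKKKKK
KKKKKK
KKKKKK
KBKKKK
KBKKKK
KBKKKK
KKKKKK
After op 3 fill(3,3,B) [51 cells changed]:
BBBBBB
BBBBBB
BBBBBB
BBBBBB
BBBBBB
BBBBBB
BBBBBB
BBBBBB
BBBBBB
After op 4 fill(5,5,K) [54 cells changed]:
KKKKKK
KKKKKK
KKKKKK
KKKKKK
KKKKKK
KKKKKK
KKKKKK
KKKKKK
KKKKKK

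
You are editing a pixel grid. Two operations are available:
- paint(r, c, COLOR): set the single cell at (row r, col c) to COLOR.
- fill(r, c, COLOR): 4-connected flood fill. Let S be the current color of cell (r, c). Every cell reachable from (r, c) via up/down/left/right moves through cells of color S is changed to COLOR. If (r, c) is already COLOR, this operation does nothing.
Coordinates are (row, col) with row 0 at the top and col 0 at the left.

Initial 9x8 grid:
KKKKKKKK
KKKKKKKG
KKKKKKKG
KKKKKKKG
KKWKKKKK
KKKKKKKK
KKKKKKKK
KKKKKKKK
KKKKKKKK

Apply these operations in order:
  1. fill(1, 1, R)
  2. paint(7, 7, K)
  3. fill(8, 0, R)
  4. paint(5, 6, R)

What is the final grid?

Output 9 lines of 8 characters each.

After op 1 fill(1,1,R) [68 cells changed]:
RRRRRRRR
RRRRRRRG
RRRRRRRG
RRRRRRRG
RRWRRRRR
RRRRRRRR
RRRRRRRR
RRRRRRRR
RRRRRRRR
After op 2 paint(7,7,K):
RRRRRRRR
RRRRRRRG
RRRRRRRG
RRRRRRRG
RRWRRRRR
RRRRRRRR
RRRRRRRR
RRRRRRRK
RRRRRRRR
After op 3 fill(8,0,R) [0 cells changed]:
RRRRRRRR
RRRRRRRG
RRRRRRRG
RRRRRRRG
RRWRRRRR
RRRRRRRR
RRRRRRRR
RRRRRRRK
RRRRRRRR
After op 4 paint(5,6,R):
RRRRRRRR
RRRRRRRG
RRRRRRRG
RRRRRRRG
RRWRRRRR
RRRRRRRR
RRRRRRRR
RRRRRRRK
RRRRRRRR

Answer: RRRRRRRR
RRRRRRRG
RRRRRRRG
RRRRRRRG
RRWRRRRR
RRRRRRRR
RRRRRRRR
RRRRRRRK
RRRRRRRR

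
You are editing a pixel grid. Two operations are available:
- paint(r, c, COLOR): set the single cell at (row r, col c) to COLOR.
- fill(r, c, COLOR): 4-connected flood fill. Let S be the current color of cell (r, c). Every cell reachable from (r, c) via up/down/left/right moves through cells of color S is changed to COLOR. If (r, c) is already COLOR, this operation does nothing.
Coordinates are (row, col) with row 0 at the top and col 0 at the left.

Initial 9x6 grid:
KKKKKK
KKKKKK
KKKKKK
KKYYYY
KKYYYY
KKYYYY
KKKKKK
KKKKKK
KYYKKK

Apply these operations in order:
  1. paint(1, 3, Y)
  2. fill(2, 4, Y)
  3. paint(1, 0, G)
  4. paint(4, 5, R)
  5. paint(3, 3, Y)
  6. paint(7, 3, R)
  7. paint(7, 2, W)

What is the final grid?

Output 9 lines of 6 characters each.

Answer: YYYYYY
GYYYYY
YYYYYY
YYYYYY
YYYYYR
YYYYYY
YYYYYY
YYWRYY
YYYYYY

Derivation:
After op 1 paint(1,3,Y):
KKKKKK
KKKYKK
KKKKKK
KKYYYY
KKYYYY
KKYYYY
KKKKKK
KKKKKK
KYYKKK
After op 2 fill(2,4,Y) [39 cells changed]:
YYYYYY
YYYYYY
YYYYYY
YYYYYY
YYYYYY
YYYYYY
YYYYYY
YYYYYY
YYYYYY
After op 3 paint(1,0,G):
YYYYYY
GYYYYY
YYYYYY
YYYYYY
YYYYYY
YYYYYY
YYYYYY
YYYYYY
YYYYYY
After op 4 paint(4,5,R):
YYYYYY
GYYYYY
YYYYYY
YYYYYY
YYYYYR
YYYYYY
YYYYYY
YYYYYY
YYYYYY
After op 5 paint(3,3,Y):
YYYYYY
GYYYYY
YYYYYY
YYYYYY
YYYYYR
YYYYYY
YYYYYY
YYYYYY
YYYYYY
After op 6 paint(7,3,R):
YYYYYY
GYYYYY
YYYYYY
YYYYYY
YYYYYR
YYYYYY
YYYYYY
YYYRYY
YYYYYY
After op 7 paint(7,2,W):
YYYYYY
GYYYYY
YYYYYY
YYYYYY
YYYYYR
YYYYYY
YYYYYY
YYWRYY
YYYYYY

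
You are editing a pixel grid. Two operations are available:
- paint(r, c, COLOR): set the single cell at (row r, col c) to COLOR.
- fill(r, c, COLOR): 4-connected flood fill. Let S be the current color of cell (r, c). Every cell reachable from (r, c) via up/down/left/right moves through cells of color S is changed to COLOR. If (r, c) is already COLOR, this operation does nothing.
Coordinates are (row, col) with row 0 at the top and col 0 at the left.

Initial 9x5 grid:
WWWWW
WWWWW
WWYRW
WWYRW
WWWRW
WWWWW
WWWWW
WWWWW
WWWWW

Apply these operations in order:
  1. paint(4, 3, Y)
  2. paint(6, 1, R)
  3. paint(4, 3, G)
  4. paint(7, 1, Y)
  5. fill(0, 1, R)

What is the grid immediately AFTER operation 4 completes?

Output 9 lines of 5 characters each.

Answer: WWWWW
WWWWW
WWYRW
WWYRW
WWWGW
WWWWW
WRWWW
WYWWW
WWWWW

Derivation:
After op 1 paint(4,3,Y):
WWWWW
WWWWW
WWYRW
WWYRW
WWWYW
WWWWW
WWWWW
WWWWW
WWWWW
After op 2 paint(6,1,R):
WWWWW
WWWWW
WWYRW
WWYRW
WWWYW
WWWWW
WRWWW
WWWWW
WWWWW
After op 3 paint(4,3,G):
WWWWW
WWWWW
WWYRW
WWYRW
WWWGW
WWWWW
WRWWW
WWWWW
WWWWW
After op 4 paint(7,1,Y):
WWWWW
WWWWW
WWYRW
WWYRW
WWWGW
WWWWW
WRWWW
WYWWW
WWWWW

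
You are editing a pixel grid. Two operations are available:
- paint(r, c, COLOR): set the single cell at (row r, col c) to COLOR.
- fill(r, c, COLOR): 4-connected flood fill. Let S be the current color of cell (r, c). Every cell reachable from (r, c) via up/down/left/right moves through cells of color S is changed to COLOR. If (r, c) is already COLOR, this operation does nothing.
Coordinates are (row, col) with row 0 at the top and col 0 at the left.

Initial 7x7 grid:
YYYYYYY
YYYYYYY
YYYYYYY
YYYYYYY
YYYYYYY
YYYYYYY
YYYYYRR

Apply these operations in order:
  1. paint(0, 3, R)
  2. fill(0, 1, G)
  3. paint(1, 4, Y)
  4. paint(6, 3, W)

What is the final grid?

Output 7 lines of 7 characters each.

After op 1 paint(0,3,R):
YYYRYYY
YYYYYYY
YYYYYYY
YYYYYYY
YYYYYYY
YYYYYYY
YYYYYRR
After op 2 fill(0,1,G) [46 cells changed]:
GGGRGGG
GGGGGGG
GGGGGGG
GGGGGGG
GGGGGGG
GGGGGGG
GGGGGRR
After op 3 paint(1,4,Y):
GGGRGGG
GGGGYGG
GGGGGGG
GGGGGGG
GGGGGGG
GGGGGGG
GGGGGRR
After op 4 paint(6,3,W):
GGGRGGG
GGGGYGG
GGGGGGG
GGGGGGG
GGGGGGG
GGGGGGG
GGGWGRR

Answer: GGGRGGG
GGGGYGG
GGGGGGG
GGGGGGG
GGGGGGG
GGGGGGG
GGGWGRR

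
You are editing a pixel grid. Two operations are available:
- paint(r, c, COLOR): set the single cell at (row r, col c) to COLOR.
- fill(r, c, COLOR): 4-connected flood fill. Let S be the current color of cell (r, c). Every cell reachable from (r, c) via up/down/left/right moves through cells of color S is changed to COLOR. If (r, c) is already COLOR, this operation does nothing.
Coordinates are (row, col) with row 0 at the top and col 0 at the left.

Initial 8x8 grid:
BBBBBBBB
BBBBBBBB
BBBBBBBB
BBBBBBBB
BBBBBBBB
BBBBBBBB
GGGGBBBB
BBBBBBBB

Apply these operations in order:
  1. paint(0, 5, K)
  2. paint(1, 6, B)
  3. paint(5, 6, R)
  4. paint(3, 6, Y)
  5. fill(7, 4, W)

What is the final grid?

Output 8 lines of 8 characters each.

Answer: WWWWWKWW
WWWWWWWW
WWWWWWWW
WWWWWWYW
WWWWWWWW
WWWWWWRW
GGGGWWWW
WWWWWWWW

Derivation:
After op 1 paint(0,5,K):
BBBBBKBB
BBBBBBBB
BBBBBBBB
BBBBBBBB
BBBBBBBB
BBBBBBBB
GGGGBBBB
BBBBBBBB
After op 2 paint(1,6,B):
BBBBBKBB
BBBBBBBB
BBBBBBBB
BBBBBBBB
BBBBBBBB
BBBBBBBB
GGGGBBBB
BBBBBBBB
After op 3 paint(5,6,R):
BBBBBKBB
BBBBBBBB
BBBBBBBB
BBBBBBBB
BBBBBBBB
BBBBBBRB
GGGGBBBB
BBBBBBBB
After op 4 paint(3,6,Y):
BBBBBKBB
BBBBBBBB
BBBBBBBB
BBBBBBYB
BBBBBBBB
BBBBBBRB
GGGGBBBB
BBBBBBBB
After op 5 fill(7,4,W) [57 cells changed]:
WWWWWKWW
WWWWWWWW
WWWWWWWW
WWWWWWYW
WWWWWWWW
WWWWWWRW
GGGGWWWW
WWWWWWWW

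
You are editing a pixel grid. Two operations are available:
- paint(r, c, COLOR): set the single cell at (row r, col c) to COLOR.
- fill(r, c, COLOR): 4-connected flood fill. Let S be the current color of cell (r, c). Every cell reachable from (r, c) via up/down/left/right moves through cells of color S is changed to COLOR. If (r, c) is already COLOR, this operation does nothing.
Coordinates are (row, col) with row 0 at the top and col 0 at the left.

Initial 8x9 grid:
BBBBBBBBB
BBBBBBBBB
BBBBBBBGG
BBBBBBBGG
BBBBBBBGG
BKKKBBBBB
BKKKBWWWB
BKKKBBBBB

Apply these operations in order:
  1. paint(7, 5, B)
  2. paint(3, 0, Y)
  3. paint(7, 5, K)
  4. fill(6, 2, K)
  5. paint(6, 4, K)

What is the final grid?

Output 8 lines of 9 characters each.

After op 1 paint(7,5,B):
BBBBBBBBB
BBBBBBBBB
BBBBBBBGG
BBBBBBBGG
BBBBBBBGG
BKKKBBBBB
BKKKBWWWB
BKKKBBBBB
After op 2 paint(3,0,Y):
BBBBBBBBB
BBBBBBBBB
BBBBBBBGG
YBBBBBBGG
BBBBBBBGG
BKKKBBBBB
BKKKBWWWB
BKKKBBBBB
After op 3 paint(7,5,K):
BBBBBBBBB
BBBBBBBBB
BBBBBBBGG
YBBBBBBGG
BBBBBBBGG
BKKKBBBBB
BKKKBWWWB
BKKKBKBBB
After op 4 fill(6,2,K) [0 cells changed]:
BBBBBBBBB
BBBBBBBBB
BBBBBBBGG
YBBBBBBGG
BBBBBBBGG
BKKKBBBBB
BKKKBWWWB
BKKKBKBBB
After op 5 paint(6,4,K):
BBBBBBBBB
BBBBBBBBB
BBBBBBBGG
YBBBBBBGG
BBBBBBBGG
BKKKBBBBB
BKKKKWWWB
BKKKBKBBB

Answer: BBBBBBBBB
BBBBBBBBB
BBBBBBBGG
YBBBBBBGG
BBBBBBBGG
BKKKBBBBB
BKKKKWWWB
BKKKBKBBB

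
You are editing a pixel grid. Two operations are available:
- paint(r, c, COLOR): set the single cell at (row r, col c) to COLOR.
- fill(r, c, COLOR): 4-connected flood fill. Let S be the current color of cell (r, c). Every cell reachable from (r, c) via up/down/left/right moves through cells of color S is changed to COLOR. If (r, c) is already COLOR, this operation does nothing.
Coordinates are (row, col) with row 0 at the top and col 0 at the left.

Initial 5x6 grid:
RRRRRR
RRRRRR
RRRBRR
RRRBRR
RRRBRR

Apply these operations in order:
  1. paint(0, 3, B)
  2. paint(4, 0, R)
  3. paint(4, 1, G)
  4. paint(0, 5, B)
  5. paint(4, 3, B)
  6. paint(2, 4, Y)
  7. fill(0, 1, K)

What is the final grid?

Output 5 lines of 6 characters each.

After op 1 paint(0,3,B):
RRRBRR
RRRRRR
RRRBRR
RRRBRR
RRRBRR
After op 2 paint(4,0,R):
RRRBRR
RRRRRR
RRRBRR
RRRBRR
RRRBRR
After op 3 paint(4,1,G):
RRRBRR
RRRRRR
RRRBRR
RRRBRR
RGRBRR
After op 4 paint(0,5,B):
RRRBRB
RRRRRR
RRRBRR
RRRBRR
RGRBRR
After op 5 paint(4,3,B):
RRRBRB
RRRRRR
RRRBRR
RRRBRR
RGRBRR
After op 6 paint(2,4,Y):
RRRBRB
RRRRRR
RRRBYR
RRRBRR
RGRBRR
After op 7 fill(0,1,K) [23 cells changed]:
KKKBKB
KKKKKK
KKKBYK
KKKBKK
KGKBKK

Answer: KKKBKB
KKKKKK
KKKBYK
KKKBKK
KGKBKK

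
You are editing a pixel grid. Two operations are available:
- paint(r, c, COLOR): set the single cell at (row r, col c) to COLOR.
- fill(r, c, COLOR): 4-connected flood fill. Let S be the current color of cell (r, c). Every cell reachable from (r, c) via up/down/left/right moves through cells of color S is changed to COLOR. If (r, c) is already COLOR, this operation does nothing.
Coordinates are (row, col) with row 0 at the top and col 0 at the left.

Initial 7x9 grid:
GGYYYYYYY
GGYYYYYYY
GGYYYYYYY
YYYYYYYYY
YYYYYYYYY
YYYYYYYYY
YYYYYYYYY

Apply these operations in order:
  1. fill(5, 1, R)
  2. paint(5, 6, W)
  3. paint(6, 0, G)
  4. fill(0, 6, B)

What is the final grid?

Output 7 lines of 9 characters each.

After op 1 fill(5,1,R) [57 cells changed]:
GGRRRRRRR
GGRRRRRRR
GGRRRRRRR
RRRRRRRRR
RRRRRRRRR
RRRRRRRRR
RRRRRRRRR
After op 2 paint(5,6,W):
GGRRRRRRR
GGRRRRRRR
GGRRRRRRR
RRRRRRRRR
RRRRRRRRR
RRRRRRWRR
RRRRRRRRR
After op 3 paint(6,0,G):
GGRRRRRRR
GGRRRRRRR
GGRRRRRRR
RRRRRRRRR
RRRRRRRRR
RRRRRRWRR
GRRRRRRRR
After op 4 fill(0,6,B) [55 cells changed]:
GGBBBBBBB
GGBBBBBBB
GGBBBBBBB
BBBBBBBBB
BBBBBBBBB
BBBBBBWBB
GBBBBBBBB

Answer: GGBBBBBBB
GGBBBBBBB
GGBBBBBBB
BBBBBBBBB
BBBBBBBBB
BBBBBBWBB
GBBBBBBBB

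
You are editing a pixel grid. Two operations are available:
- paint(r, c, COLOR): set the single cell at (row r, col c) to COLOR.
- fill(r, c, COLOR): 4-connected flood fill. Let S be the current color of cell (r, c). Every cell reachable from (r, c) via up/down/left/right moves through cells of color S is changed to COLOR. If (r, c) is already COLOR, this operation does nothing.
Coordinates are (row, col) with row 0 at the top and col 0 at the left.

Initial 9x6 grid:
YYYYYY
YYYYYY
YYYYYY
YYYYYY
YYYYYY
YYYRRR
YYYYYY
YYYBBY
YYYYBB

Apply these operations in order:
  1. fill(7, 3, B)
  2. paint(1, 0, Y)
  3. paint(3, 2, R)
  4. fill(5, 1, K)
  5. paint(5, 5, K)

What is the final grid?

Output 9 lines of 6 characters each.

Answer: KKKKKK
KKKKKK
KKKKKK
KKRKKK
KKKKKK
KKKRRK
KKKKKK
KKKBBK
KKKKBB

Derivation:
After op 1 fill(7,3,B) [0 cells changed]:
YYYYYY
YYYYYY
YYYYYY
YYYYYY
YYYYYY
YYYRRR
YYYYYY
YYYBBY
YYYYBB
After op 2 paint(1,0,Y):
YYYYYY
YYYYYY
YYYYYY
YYYYYY
YYYYYY
YYYRRR
YYYYYY
YYYBBY
YYYYBB
After op 3 paint(3,2,R):
YYYYYY
YYYYYY
YYYYYY
YYRYYY
YYYYYY
YYYRRR
YYYYYY
YYYBBY
YYYYBB
After op 4 fill(5,1,K) [46 cells changed]:
KKKKKK
KKKKKK
KKKKKK
KKRKKK
KKKKKK
KKKRRR
KKKKKK
KKKBBK
KKKKBB
After op 5 paint(5,5,K):
KKKKKK
KKKKKK
KKKKKK
KKRKKK
KKKKKK
KKKRRK
KKKKKK
KKKBBK
KKKKBB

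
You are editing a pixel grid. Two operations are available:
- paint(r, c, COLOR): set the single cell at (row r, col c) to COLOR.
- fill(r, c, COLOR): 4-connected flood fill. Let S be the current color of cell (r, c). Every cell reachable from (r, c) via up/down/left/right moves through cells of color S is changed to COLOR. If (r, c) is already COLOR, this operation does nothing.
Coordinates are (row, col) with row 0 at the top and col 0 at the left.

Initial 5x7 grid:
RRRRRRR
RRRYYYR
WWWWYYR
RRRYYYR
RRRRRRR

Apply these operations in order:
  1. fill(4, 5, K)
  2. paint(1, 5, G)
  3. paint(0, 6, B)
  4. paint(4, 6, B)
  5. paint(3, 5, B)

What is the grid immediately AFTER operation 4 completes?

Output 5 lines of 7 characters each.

Answer: KKKKKKB
KKKYYGK
WWWWYYK
KKKYYYK
KKKKKKB

Derivation:
After op 1 fill(4,5,K) [23 cells changed]:
KKKKKKK
KKKYYYK
WWWWYYK
KKKYYYK
KKKKKKK
After op 2 paint(1,5,G):
KKKKKKK
KKKYYGK
WWWWYYK
KKKYYYK
KKKKKKK
After op 3 paint(0,6,B):
KKKKKKB
KKKYYGK
WWWWYYK
KKKYYYK
KKKKKKK
After op 4 paint(4,6,B):
KKKKKKB
KKKYYGK
WWWWYYK
KKKYYYK
KKKKKKB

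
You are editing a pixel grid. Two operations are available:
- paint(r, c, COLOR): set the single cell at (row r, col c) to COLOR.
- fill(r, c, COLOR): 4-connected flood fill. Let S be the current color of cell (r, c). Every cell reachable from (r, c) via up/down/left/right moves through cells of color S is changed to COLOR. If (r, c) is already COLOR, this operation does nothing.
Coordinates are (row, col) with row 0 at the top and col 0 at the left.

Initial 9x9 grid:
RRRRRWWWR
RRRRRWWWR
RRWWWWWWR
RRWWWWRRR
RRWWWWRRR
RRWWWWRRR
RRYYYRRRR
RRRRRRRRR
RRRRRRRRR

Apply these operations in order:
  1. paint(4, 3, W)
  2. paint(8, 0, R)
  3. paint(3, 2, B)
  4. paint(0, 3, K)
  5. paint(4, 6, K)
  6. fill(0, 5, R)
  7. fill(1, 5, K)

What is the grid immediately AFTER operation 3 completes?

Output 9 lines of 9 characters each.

Answer: RRRRRWWWR
RRRRRWWWR
RRWWWWWWR
RRBWWWRRR
RRWWWWRRR
RRWWWWRRR
RRYYYRRRR
RRRRRRRRR
RRRRRRRRR

Derivation:
After op 1 paint(4,3,W):
RRRRRWWWR
RRRRRWWWR
RRWWWWWWR
RRWWWWRRR
RRWWWWRRR
RRWWWWRRR
RRYYYRRRR
RRRRRRRRR
RRRRRRRRR
After op 2 paint(8,0,R):
RRRRRWWWR
RRRRRWWWR
RRWWWWWWR
RRWWWWRRR
RRWWWWRRR
RRWWWWRRR
RRYYYRRRR
RRRRRRRRR
RRRRRRRRR
After op 3 paint(3,2,B):
RRRRRWWWR
RRRRRWWWR
RRWWWWWWR
RRBWWWRRR
RRWWWWRRR
RRWWWWRRR
RRYYYRRRR
RRRRRRRRR
RRRRRRRRR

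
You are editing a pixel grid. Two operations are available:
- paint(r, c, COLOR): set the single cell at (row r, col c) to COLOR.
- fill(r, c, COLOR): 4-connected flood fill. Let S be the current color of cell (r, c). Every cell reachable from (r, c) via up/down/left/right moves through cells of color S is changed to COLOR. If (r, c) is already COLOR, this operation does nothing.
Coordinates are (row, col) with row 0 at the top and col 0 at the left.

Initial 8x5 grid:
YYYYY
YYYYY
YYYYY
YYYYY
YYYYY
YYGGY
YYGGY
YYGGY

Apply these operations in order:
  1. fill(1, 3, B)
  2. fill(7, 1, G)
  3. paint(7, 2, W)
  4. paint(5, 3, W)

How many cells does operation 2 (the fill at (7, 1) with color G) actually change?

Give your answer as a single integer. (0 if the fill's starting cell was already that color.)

Answer: 34

Derivation:
After op 1 fill(1,3,B) [34 cells changed]:
BBBBB
BBBBB
BBBBB
BBBBB
BBBBB
BBGGB
BBGGB
BBGGB
After op 2 fill(7,1,G) [34 cells changed]:
GGGGG
GGGGG
GGGGG
GGGGG
GGGGG
GGGGG
GGGGG
GGGGG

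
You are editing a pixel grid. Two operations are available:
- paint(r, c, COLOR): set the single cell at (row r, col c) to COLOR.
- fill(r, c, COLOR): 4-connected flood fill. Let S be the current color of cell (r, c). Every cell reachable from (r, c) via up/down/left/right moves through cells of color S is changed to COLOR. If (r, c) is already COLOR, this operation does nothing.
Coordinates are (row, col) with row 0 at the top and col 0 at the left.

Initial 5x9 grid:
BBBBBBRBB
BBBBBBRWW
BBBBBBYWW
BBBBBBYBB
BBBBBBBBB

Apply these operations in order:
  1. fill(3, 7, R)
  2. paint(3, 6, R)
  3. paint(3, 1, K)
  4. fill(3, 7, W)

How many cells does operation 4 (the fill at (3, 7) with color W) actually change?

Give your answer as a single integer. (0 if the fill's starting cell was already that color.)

Answer: 37

Derivation:
After op 1 fill(3,7,R) [35 cells changed]:
RRRRRRRBB
RRRRRRRWW
RRRRRRYWW
RRRRRRYRR
RRRRRRRRR
After op 2 paint(3,6,R):
RRRRRRRBB
RRRRRRRWW
RRRRRRYWW
RRRRRRRRR
RRRRRRRRR
After op 3 paint(3,1,K):
RRRRRRRBB
RRRRRRRWW
RRRRRRYWW
RKRRRRRRR
RRRRRRRRR
After op 4 fill(3,7,W) [37 cells changed]:
WWWWWWWBB
WWWWWWWWW
WWWWWWYWW
WKWWWWWWW
WWWWWWWWW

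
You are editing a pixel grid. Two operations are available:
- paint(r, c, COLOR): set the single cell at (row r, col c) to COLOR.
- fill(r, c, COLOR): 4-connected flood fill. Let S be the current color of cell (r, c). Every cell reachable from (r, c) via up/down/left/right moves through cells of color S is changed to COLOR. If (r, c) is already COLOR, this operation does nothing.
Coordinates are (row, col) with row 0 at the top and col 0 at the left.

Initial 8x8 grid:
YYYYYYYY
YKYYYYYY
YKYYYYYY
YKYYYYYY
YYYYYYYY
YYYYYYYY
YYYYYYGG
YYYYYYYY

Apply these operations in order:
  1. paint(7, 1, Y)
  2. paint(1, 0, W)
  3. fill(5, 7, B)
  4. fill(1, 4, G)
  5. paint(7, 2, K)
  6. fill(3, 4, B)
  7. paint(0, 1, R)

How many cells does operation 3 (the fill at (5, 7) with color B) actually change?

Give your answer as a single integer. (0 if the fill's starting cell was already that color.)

After op 1 paint(7,1,Y):
YYYYYYYY
YKYYYYYY
YKYYYYYY
YKYYYYYY
YYYYYYYY
YYYYYYYY
YYYYYYGG
YYYYYYYY
After op 2 paint(1,0,W):
YYYYYYYY
WKYYYYYY
YKYYYYYY
YKYYYYYY
YYYYYYYY
YYYYYYYY
YYYYYYGG
YYYYYYYY
After op 3 fill(5,7,B) [58 cells changed]:
BBBBBBBB
WKBBBBBB
BKBBBBBB
BKBBBBBB
BBBBBBBB
BBBBBBBB
BBBBBBGG
BBBBBBBB

Answer: 58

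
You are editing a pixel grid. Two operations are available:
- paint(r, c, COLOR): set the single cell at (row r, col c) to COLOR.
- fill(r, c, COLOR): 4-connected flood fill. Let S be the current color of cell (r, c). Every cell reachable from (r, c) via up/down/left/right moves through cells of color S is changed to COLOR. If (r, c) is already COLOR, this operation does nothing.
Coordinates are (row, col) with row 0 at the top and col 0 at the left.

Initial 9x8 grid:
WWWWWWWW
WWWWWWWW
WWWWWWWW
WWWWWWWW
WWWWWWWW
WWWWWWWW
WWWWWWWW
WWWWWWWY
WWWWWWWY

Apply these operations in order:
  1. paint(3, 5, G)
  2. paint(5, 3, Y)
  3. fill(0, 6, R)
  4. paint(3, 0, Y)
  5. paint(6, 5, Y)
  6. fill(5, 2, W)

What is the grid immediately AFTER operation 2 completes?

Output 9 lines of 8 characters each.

Answer: WWWWWWWW
WWWWWWWW
WWWWWWWW
WWWWWGWW
WWWWWWWW
WWWYWWWW
WWWWWWWW
WWWWWWWY
WWWWWWWY

Derivation:
After op 1 paint(3,5,G):
WWWWWWWW
WWWWWWWW
WWWWWWWW
WWWWWGWW
WWWWWWWW
WWWWWWWW
WWWWWWWW
WWWWWWWY
WWWWWWWY
After op 2 paint(5,3,Y):
WWWWWWWW
WWWWWWWW
WWWWWWWW
WWWWWGWW
WWWWWWWW
WWWYWWWW
WWWWWWWW
WWWWWWWY
WWWWWWWY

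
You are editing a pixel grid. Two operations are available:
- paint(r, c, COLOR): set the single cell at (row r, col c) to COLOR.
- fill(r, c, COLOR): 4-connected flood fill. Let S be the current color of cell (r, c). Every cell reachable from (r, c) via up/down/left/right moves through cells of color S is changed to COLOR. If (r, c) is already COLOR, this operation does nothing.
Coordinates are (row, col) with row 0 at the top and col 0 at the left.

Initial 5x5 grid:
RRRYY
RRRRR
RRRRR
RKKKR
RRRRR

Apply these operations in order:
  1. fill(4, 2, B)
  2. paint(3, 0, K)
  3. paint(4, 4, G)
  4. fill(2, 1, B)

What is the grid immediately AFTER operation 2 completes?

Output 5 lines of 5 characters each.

After op 1 fill(4,2,B) [20 cells changed]:
BBBYY
BBBBB
BBBBB
BKKKB
BBBBB
After op 2 paint(3,0,K):
BBBYY
BBBBB
BBBBB
KKKKB
BBBBB

Answer: BBBYY
BBBBB
BBBBB
KKKKB
BBBBB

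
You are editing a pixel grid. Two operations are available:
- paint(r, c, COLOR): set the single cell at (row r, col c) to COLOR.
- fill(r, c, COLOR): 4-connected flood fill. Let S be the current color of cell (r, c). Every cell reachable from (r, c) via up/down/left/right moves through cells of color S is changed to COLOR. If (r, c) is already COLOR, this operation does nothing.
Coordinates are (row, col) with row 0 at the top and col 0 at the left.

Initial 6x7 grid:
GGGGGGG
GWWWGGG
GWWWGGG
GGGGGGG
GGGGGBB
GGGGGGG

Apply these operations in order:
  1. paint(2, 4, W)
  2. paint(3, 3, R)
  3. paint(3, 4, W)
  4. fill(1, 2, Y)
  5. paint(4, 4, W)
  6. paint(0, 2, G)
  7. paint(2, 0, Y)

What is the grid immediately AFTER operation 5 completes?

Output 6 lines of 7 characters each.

Answer: GGGGGGG
GYYYGGG
GYYYYGG
GGGRYGG
GGGGWBB
GGGGGGG

Derivation:
After op 1 paint(2,4,W):
GGGGGGG
GWWWGGG
GWWWWGG
GGGGGGG
GGGGGBB
GGGGGGG
After op 2 paint(3,3,R):
GGGGGGG
GWWWGGG
GWWWWGG
GGGRGGG
GGGGGBB
GGGGGGG
After op 3 paint(3,4,W):
GGGGGGG
GWWWGGG
GWWWWGG
GGGRWGG
GGGGGBB
GGGGGGG
After op 4 fill(1,2,Y) [8 cells changed]:
GGGGGGG
GYYYGGG
GYYYYGG
GGGRYGG
GGGGGBB
GGGGGGG
After op 5 paint(4,4,W):
GGGGGGG
GYYYGGG
GYYYYGG
GGGRYGG
GGGGWBB
GGGGGGG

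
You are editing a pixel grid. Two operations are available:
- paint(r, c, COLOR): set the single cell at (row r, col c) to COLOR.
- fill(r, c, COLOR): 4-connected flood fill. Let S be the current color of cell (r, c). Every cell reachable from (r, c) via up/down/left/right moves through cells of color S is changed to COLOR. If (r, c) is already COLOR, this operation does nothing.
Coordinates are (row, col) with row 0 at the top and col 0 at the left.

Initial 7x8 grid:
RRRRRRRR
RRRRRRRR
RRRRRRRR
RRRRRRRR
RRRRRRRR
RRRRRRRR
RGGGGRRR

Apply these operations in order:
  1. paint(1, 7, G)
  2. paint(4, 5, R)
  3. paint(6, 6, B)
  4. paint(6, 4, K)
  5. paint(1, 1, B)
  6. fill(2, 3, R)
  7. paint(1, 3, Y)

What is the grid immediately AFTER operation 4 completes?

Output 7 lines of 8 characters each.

Answer: RRRRRRRR
RRRRRRRG
RRRRRRRR
RRRRRRRR
RRRRRRRR
RRRRRRRR
RGGGKRBR

Derivation:
After op 1 paint(1,7,G):
RRRRRRRR
RRRRRRRG
RRRRRRRR
RRRRRRRR
RRRRRRRR
RRRRRRRR
RGGGGRRR
After op 2 paint(4,5,R):
RRRRRRRR
RRRRRRRG
RRRRRRRR
RRRRRRRR
RRRRRRRR
RRRRRRRR
RGGGGRRR
After op 3 paint(6,6,B):
RRRRRRRR
RRRRRRRG
RRRRRRRR
RRRRRRRR
RRRRRRRR
RRRRRRRR
RGGGGRBR
After op 4 paint(6,4,K):
RRRRRRRR
RRRRRRRG
RRRRRRRR
RRRRRRRR
RRRRRRRR
RRRRRRRR
RGGGKRBR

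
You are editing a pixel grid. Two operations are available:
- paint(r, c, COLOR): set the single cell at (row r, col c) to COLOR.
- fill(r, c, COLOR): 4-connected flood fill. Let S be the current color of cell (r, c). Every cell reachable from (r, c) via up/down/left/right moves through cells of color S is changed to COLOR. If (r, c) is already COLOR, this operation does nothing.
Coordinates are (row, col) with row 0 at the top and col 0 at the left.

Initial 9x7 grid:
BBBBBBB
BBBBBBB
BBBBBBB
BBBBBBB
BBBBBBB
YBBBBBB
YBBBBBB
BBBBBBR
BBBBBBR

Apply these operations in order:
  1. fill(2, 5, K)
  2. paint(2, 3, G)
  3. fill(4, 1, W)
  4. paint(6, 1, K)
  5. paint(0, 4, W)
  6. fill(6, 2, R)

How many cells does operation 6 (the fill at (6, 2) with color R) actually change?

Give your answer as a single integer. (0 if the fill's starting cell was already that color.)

After op 1 fill(2,5,K) [59 cells changed]:
KKKKKKK
KKKKKKK
KKKKKKK
KKKKKKK
KKKKKKK
YKKKKKK
YKKKKKK
KKKKKKR
KKKKKKR
After op 2 paint(2,3,G):
KKKKKKK
KKKKKKK
KKKGKKK
KKKKKKK
KKKKKKK
YKKKKKK
YKKKKKK
KKKKKKR
KKKKKKR
After op 3 fill(4,1,W) [58 cells changed]:
WWWWWWW
WWWWWWW
WWWGWWW
WWWWWWW
WWWWWWW
YWWWWWW
YWWWWWW
WWWWWWR
WWWWWWR
After op 4 paint(6,1,K):
WWWWWWW
WWWWWWW
WWWGWWW
WWWWWWW
WWWWWWW
YWWWWWW
YKWWWWW
WWWWWWR
WWWWWWR
After op 5 paint(0,4,W):
WWWWWWW
WWWWWWW
WWWGWWW
WWWWWWW
WWWWWWW
YWWWWWW
YKWWWWW
WWWWWWR
WWWWWWR
After op 6 fill(6,2,R) [57 cells changed]:
RRRRRRR
RRRRRRR
RRRGRRR
RRRRRRR
RRRRRRR
YRRRRRR
YKRRRRR
RRRRRRR
RRRRRRR

Answer: 57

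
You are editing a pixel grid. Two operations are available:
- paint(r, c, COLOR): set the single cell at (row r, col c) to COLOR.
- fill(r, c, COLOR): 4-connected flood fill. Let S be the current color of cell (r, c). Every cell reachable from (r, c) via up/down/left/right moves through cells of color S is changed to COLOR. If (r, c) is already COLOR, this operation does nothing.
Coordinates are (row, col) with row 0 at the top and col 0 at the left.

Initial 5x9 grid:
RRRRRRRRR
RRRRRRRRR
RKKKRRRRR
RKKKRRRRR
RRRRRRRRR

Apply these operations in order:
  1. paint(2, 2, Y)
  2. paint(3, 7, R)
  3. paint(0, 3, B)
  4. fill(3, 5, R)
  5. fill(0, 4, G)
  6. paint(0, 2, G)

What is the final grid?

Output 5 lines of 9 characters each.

Answer: GGGBGGGGG
GGGGGGGGG
GKYKGGGGG
GKKKGGGGG
GGGGGGGGG

Derivation:
After op 1 paint(2,2,Y):
RRRRRRRRR
RRRRRRRRR
RKYKRRRRR
RKKKRRRRR
RRRRRRRRR
After op 2 paint(3,7,R):
RRRRRRRRR
RRRRRRRRR
RKYKRRRRR
RKKKRRRRR
RRRRRRRRR
After op 3 paint(0,3,B):
RRRBRRRRR
RRRRRRRRR
RKYKRRRRR
RKKKRRRRR
RRRRRRRRR
After op 4 fill(3,5,R) [0 cells changed]:
RRRBRRRRR
RRRRRRRRR
RKYKRRRRR
RKKKRRRRR
RRRRRRRRR
After op 5 fill(0,4,G) [38 cells changed]:
GGGBGGGGG
GGGGGGGGG
GKYKGGGGG
GKKKGGGGG
GGGGGGGGG
After op 6 paint(0,2,G):
GGGBGGGGG
GGGGGGGGG
GKYKGGGGG
GKKKGGGGG
GGGGGGGGG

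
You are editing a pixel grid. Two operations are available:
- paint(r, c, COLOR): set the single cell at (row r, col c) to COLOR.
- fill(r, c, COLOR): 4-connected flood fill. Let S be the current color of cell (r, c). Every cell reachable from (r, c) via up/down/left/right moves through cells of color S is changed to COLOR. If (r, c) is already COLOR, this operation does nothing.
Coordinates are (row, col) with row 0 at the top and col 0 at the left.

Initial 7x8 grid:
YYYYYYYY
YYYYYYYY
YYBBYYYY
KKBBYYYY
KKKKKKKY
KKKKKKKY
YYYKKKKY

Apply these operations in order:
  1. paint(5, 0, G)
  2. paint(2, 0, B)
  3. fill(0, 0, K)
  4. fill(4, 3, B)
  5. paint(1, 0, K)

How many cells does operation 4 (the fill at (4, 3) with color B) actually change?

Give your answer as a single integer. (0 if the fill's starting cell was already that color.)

Answer: 47

Derivation:
After op 1 paint(5,0,G):
YYYYYYYY
YYYYYYYY
YYBBYYYY
KKBBYYYY
KKKKKKKY
GKKKKKKY
YYYKKKKY
After op 2 paint(2,0,B):
YYYYYYYY
YYYYYYYY
BYBBYYYY
KKBBYYYY
KKKKKKKY
GKKKKKKY
YYYKKKKY
After op 3 fill(0,0,K) [28 cells changed]:
KKKKKKKK
KKKKKKKK
BKBBKKKK
KKBBKKKK
KKKKKKKK
GKKKKKKK
YYYKKKKK
After op 4 fill(4,3,B) [47 cells changed]:
BBBBBBBB
BBBBBBBB
BBBBBBBB
BBBBBBBB
BBBBBBBB
GBBBBBBB
YYYBBBBB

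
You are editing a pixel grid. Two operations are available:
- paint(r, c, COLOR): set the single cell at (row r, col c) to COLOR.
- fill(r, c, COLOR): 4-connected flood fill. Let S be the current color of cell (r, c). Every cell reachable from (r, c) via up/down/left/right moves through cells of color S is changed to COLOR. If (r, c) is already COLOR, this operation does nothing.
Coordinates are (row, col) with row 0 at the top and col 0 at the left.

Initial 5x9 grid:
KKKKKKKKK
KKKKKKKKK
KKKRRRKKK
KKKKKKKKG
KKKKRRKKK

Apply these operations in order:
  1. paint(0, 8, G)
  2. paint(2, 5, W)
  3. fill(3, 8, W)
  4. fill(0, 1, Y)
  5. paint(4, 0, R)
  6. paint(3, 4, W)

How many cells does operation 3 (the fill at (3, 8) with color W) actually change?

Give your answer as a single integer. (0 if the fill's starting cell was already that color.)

After op 1 paint(0,8,G):
KKKKKKKKG
KKKKKKKKK
KKKRRRKKK
KKKKKKKKG
KKKKRRKKK
After op 2 paint(2,5,W):
KKKKKKKKG
KKKKKKKKK
KKKRRWKKK
KKKKKKKKG
KKKKRRKKK
After op 3 fill(3,8,W) [1 cells changed]:
KKKKKKKKG
KKKKKKKKK
KKKRRWKKK
KKKKKKKKW
KKKKRRKKK

Answer: 1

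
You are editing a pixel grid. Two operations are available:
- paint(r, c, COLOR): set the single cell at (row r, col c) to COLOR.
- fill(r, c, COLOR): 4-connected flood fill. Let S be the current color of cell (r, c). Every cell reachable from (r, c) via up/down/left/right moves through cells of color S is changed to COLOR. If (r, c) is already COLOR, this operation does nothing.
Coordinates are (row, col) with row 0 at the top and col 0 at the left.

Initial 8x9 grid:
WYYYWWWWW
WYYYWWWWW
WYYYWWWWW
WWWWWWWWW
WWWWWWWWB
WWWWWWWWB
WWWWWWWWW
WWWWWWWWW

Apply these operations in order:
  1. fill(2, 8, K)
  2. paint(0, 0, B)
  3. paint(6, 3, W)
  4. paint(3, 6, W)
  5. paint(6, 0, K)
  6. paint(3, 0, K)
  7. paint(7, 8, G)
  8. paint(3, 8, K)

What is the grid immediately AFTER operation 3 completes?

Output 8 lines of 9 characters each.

After op 1 fill(2,8,K) [61 cells changed]:
KYYYKKKKK
KYYYKKKKK
KYYYKKKKK
KKKKKKKKK
KKKKKKKKB
KKKKKKKKB
KKKKKKKKK
KKKKKKKKK
After op 2 paint(0,0,B):
BYYYKKKKK
KYYYKKKKK
KYYYKKKKK
KKKKKKKKK
KKKKKKKKB
KKKKKKKKB
KKKKKKKKK
KKKKKKKKK
After op 3 paint(6,3,W):
BYYYKKKKK
KYYYKKKKK
KYYYKKKKK
KKKKKKKKK
KKKKKKKKB
KKKKKKKKB
KKKWKKKKK
KKKKKKKKK

Answer: BYYYKKKKK
KYYYKKKKK
KYYYKKKKK
KKKKKKKKK
KKKKKKKKB
KKKKKKKKB
KKKWKKKKK
KKKKKKKKK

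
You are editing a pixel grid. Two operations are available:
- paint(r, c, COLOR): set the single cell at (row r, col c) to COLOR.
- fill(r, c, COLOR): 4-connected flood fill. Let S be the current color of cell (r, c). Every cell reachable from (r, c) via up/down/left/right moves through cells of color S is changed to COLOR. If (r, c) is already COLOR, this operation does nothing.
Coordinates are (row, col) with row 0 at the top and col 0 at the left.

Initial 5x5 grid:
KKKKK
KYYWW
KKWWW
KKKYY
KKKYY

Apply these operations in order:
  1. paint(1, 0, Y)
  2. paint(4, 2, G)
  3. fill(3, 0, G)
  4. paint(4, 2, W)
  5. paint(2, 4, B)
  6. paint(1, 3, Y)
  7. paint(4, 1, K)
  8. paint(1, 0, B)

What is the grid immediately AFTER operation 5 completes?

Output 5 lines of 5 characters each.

After op 1 paint(1,0,Y):
KKKKK
YYYWW
KKWWW
KKKYY
KKKYY
After op 2 paint(4,2,G):
KKKKK
YYYWW
KKWWW
KKKYY
KKGYY
After op 3 fill(3,0,G) [7 cells changed]:
KKKKK
YYYWW
GGWWW
GGGYY
GGGYY
After op 4 paint(4,2,W):
KKKKK
YYYWW
GGWWW
GGGYY
GGWYY
After op 5 paint(2,4,B):
KKKKK
YYYWW
GGWWB
GGGYY
GGWYY

Answer: KKKKK
YYYWW
GGWWB
GGGYY
GGWYY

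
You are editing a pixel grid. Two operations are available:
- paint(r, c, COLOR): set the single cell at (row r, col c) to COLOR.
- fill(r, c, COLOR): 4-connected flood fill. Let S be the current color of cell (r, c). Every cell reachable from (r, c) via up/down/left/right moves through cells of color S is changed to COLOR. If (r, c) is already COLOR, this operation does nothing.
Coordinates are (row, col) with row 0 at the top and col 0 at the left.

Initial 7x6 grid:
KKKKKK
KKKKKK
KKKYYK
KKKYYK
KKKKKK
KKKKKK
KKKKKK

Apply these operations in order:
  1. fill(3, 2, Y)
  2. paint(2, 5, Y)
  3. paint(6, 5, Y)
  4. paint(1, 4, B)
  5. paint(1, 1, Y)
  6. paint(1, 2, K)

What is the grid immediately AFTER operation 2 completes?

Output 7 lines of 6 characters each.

Answer: YYYYYY
YYYYYY
YYYYYY
YYYYYY
YYYYYY
YYYYYY
YYYYYY

Derivation:
After op 1 fill(3,2,Y) [38 cells changed]:
YYYYYY
YYYYYY
YYYYYY
YYYYYY
YYYYYY
YYYYYY
YYYYYY
After op 2 paint(2,5,Y):
YYYYYY
YYYYYY
YYYYYY
YYYYYY
YYYYYY
YYYYYY
YYYYYY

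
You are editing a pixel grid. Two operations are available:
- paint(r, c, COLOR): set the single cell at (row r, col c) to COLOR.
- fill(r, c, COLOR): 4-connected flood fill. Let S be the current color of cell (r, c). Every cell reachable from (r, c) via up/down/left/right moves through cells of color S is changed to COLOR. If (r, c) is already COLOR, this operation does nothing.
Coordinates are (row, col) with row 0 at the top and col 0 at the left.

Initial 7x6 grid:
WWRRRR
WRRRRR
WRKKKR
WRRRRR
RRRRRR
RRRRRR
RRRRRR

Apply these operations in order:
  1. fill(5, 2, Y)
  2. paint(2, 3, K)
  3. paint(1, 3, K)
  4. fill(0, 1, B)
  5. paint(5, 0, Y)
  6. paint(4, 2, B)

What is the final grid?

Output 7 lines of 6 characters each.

After op 1 fill(5,2,Y) [34 cells changed]:
WWYYYY
WYYYYY
WYKKKY
WYYYYY
YYYYYY
YYYYYY
YYYYYY
After op 2 paint(2,3,K):
WWYYYY
WYYYYY
WYKKKY
WYYYYY
YYYYYY
YYYYYY
YYYYYY
After op 3 paint(1,3,K):
WWYYYY
WYYKYY
WYKKKY
WYYYYY
YYYYYY
YYYYYY
YYYYYY
After op 4 fill(0,1,B) [5 cells changed]:
BBYYYY
BYYKYY
BYKKKY
BYYYYY
YYYYYY
YYYYYY
YYYYYY
After op 5 paint(5,0,Y):
BBYYYY
BYYKYY
BYKKKY
BYYYYY
YYYYYY
YYYYYY
YYYYYY
After op 6 paint(4,2,B):
BBYYYY
BYYKYY
BYKKKY
BYYYYY
YYBYYY
YYYYYY
YYYYYY

Answer: BBYYYY
BYYKYY
BYKKKY
BYYYYY
YYBYYY
YYYYYY
YYYYYY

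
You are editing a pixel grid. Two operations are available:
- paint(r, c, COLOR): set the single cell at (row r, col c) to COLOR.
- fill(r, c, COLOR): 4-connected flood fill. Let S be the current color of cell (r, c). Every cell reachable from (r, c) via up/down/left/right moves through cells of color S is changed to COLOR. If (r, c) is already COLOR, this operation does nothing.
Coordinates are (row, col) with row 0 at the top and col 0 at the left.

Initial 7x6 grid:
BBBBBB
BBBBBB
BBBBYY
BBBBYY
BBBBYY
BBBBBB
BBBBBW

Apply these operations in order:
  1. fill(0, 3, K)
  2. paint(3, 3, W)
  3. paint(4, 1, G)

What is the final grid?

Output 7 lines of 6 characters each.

Answer: KKKKKK
KKKKKK
KKKKYY
KKKWYY
KGKKYY
KKKKKK
KKKKKW

Derivation:
After op 1 fill(0,3,K) [35 cells changed]:
KKKKKK
KKKKKK
KKKKYY
KKKKYY
KKKKYY
KKKKKK
KKKKKW
After op 2 paint(3,3,W):
KKKKKK
KKKKKK
KKKKYY
KKKWYY
KKKKYY
KKKKKK
KKKKKW
After op 3 paint(4,1,G):
KKKKKK
KKKKKK
KKKKYY
KKKWYY
KGKKYY
KKKKKK
KKKKKW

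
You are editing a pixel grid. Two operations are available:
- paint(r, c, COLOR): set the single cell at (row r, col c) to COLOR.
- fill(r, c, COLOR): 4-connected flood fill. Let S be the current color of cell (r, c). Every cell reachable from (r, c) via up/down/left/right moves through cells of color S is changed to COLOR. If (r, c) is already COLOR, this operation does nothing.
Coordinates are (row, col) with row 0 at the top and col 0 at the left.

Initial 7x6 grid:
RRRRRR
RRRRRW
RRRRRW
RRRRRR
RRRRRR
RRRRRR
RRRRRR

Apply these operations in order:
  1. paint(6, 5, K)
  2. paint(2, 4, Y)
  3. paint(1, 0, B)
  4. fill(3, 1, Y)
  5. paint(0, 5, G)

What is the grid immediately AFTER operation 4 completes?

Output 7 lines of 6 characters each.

After op 1 paint(6,5,K):
RRRRRR
RRRRRW
RRRRRW
RRRRRR
RRRRRR
RRRRRR
RRRRRK
After op 2 paint(2,4,Y):
RRRRRR
RRRRRW
RRRRYW
RRRRRR
RRRRRR
RRRRRR
RRRRRK
After op 3 paint(1,0,B):
RRRRRR
BRRRRW
RRRRYW
RRRRRR
RRRRRR
RRRRRR
RRRRRK
After op 4 fill(3,1,Y) [37 cells changed]:
YYYYYY
BYYYYW
YYYYYW
YYYYYY
YYYYYY
YYYYYY
YYYYYK

Answer: YYYYYY
BYYYYW
YYYYYW
YYYYYY
YYYYYY
YYYYYY
YYYYYK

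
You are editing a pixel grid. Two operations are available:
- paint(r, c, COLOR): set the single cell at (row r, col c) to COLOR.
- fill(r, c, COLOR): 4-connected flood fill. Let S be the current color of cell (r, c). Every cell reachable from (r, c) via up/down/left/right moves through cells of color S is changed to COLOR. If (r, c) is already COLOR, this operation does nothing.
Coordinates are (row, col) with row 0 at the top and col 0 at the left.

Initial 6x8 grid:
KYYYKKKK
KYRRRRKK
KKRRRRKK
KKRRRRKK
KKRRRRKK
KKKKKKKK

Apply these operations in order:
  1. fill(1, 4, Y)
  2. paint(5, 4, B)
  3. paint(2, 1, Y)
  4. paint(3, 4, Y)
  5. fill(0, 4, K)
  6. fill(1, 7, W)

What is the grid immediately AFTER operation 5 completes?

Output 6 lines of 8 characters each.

After op 1 fill(1,4,Y) [16 cells changed]:
KYYYKKKK
KYYYYYKK
KKYYYYKK
KKYYYYKK
KKYYYYKK
KKKKKKKK
After op 2 paint(5,4,B):
KYYYKKKK
KYYYYYKK
KKYYYYKK
KKYYYYKK
KKYYYYKK
KKKKBKKK
After op 3 paint(2,1,Y):
KYYYKKKK
KYYYYYKK
KYYYYYKK
KKYYYYKK
KKYYYYKK
KKKKBKKK
After op 4 paint(3,4,Y):
KYYYKKKK
KYYYYYKK
KYYYYYKK
KKYYYYKK
KKYYYYKK
KKKKBKKK
After op 5 fill(0,4,K) [0 cells changed]:
KYYYKKKK
KYYYYYKK
KYYYYYKK
KKYYYYKK
KKYYYYKK
KKKKBKKK

Answer: KYYYKKKK
KYYYYYKK
KYYYYYKK
KKYYYYKK
KKYYYYKK
KKKKBKKK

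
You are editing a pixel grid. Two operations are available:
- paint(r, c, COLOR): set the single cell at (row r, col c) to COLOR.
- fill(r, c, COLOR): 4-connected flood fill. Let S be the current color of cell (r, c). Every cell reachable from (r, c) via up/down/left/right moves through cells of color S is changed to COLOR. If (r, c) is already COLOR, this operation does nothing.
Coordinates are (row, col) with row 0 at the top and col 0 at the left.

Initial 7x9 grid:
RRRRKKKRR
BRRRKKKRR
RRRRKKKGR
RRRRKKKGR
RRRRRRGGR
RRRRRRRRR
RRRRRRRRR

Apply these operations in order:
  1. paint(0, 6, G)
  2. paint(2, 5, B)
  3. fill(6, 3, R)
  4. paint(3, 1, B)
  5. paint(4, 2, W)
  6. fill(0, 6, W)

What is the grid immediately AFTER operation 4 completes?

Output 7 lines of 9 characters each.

After op 1 paint(0,6,G):
RRRRKKGRR
BRRRKKKRR
RRRRKKKGR
RRRRKKKGR
RRRRRRGGR
RRRRRRRRR
RRRRRRRRR
After op 2 paint(2,5,B):
RRRRKKGRR
BRRRKKKRR
RRRRKBKGR
RRRRKKKGR
RRRRRRGGR
RRRRRRRRR
RRRRRRRRR
After op 3 fill(6,3,R) [0 cells changed]:
RRRRKKGRR
BRRRKKKRR
RRRRKBKGR
RRRRKKKGR
RRRRRRGGR
RRRRRRRRR
RRRRRRRRR
After op 4 paint(3,1,B):
RRRRKKGRR
BRRRKKKRR
RRRRKBKGR
RBRRKKKGR
RRRRRRGGR
RRRRRRRRR
RRRRRRRRR

Answer: RRRRKKGRR
BRRRKKKRR
RRRRKBKGR
RBRRKKKGR
RRRRRRGGR
RRRRRRRRR
RRRRRRRRR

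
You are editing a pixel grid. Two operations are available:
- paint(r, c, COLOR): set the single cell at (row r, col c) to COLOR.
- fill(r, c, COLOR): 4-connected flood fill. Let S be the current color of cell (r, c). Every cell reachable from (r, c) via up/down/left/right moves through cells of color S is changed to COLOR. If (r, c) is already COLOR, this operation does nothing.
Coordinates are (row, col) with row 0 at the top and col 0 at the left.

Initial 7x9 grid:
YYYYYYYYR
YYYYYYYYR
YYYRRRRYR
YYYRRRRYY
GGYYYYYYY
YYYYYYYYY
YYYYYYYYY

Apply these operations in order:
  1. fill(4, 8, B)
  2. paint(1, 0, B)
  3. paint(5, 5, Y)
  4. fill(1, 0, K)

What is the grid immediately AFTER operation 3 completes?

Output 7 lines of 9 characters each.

After op 1 fill(4,8,B) [50 cells changed]:
BBBBBBBBR
BBBBBBBBR
BBBRRRRBR
BBBRRRRBB
GGBBBBBBB
BBBBBBBBB
BBBBBBBBB
After op 2 paint(1,0,B):
BBBBBBBBR
BBBBBBBBR
BBBRRRRBR
BBBRRRRBB
GGBBBBBBB
BBBBBBBBB
BBBBBBBBB
After op 3 paint(5,5,Y):
BBBBBBBBR
BBBBBBBBR
BBBRRRRBR
BBBRRRRBB
GGBBBBBBB
BBBBBYBBB
BBBBBBBBB

Answer: BBBBBBBBR
BBBBBBBBR
BBBRRRRBR
BBBRRRRBB
GGBBBBBBB
BBBBBYBBB
BBBBBBBBB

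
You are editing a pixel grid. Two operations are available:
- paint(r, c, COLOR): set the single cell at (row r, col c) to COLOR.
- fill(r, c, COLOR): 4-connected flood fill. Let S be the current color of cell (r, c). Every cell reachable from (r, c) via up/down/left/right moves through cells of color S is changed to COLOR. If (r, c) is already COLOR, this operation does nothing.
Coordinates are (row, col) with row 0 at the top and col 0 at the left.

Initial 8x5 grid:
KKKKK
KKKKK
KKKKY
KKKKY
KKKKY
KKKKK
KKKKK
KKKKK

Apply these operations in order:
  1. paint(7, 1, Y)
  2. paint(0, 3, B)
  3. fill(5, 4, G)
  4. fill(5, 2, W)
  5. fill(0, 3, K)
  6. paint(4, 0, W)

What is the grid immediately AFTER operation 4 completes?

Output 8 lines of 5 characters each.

Answer: WWWBW
WWWWW
WWWWY
WWWWY
WWWWY
WWWWW
WWWWW
WYWWW

Derivation:
After op 1 paint(7,1,Y):
KKKKK
KKKKK
KKKKY
KKKKY
KKKKY
KKKKK
KKKKK
KYKKK
After op 2 paint(0,3,B):
KKKBK
KKKKK
KKKKY
KKKKY
KKKKY
KKKKK
KKKKK
KYKKK
After op 3 fill(5,4,G) [35 cells changed]:
GGGBG
GGGGG
GGGGY
GGGGY
GGGGY
GGGGG
GGGGG
GYGGG
After op 4 fill(5,2,W) [35 cells changed]:
WWWBW
WWWWW
WWWWY
WWWWY
WWWWY
WWWWW
WWWWW
WYWWW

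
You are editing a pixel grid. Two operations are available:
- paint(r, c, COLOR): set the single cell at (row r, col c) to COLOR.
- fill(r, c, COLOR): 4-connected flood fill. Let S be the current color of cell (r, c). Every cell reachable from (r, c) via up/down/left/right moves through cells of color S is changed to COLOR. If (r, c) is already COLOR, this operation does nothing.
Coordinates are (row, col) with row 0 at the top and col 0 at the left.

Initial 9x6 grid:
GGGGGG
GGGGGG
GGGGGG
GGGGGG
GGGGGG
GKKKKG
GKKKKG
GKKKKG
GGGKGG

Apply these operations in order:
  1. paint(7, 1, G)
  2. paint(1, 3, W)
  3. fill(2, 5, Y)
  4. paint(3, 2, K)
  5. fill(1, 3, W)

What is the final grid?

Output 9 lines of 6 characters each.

After op 1 paint(7,1,G):
GGGGGG
GGGGGG
GGGGGG
GGGGGG
GGGGGG
GKKKKG
GKKKKG
GGKKKG
GGGKGG
After op 2 paint(1,3,W):
GGGGGG
GGGWGG
GGGGGG
GGGGGG
GGGGGG
GKKKKG
GKKKKG
GGKKKG
GGGKGG
After op 3 fill(2,5,Y) [41 cells changed]:
YYYYYY
YYYWYY
YYYYYY
YYYYYY
YYYYYY
YKKKKY
YKKKKY
YYKKKY
YYYKYY
After op 4 paint(3,2,K):
YYYYYY
YYYWYY
YYYYYY
YYKYYY
YYYYYY
YKKKKY
YKKKKY
YYKKKY
YYYKYY
After op 5 fill(1,3,W) [0 cells changed]:
YYYYYY
YYYWYY
YYYYYY
YYKYYY
YYYYYY
YKKKKY
YKKKKY
YYKKKY
YYYKYY

Answer: YYYYYY
YYYWYY
YYYYYY
YYKYYY
YYYYYY
YKKKKY
YKKKKY
YYKKKY
YYYKYY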